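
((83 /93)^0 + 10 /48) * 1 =29 /24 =1.21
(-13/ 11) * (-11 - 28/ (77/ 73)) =5369/ 121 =44.37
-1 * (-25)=25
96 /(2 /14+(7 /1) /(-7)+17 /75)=-50400 /331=-152.27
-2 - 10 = -12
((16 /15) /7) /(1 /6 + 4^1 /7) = 32 /155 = 0.21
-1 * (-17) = 17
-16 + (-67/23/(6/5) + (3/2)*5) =-754/69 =-10.93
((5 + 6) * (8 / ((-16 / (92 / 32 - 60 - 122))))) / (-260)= -15763 / 4160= -3.79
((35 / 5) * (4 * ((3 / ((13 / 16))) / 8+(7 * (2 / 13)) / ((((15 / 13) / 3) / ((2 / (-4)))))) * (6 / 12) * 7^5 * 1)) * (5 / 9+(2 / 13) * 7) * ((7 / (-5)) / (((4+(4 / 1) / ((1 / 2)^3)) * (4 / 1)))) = 9595099493 / 2737800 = 3504.68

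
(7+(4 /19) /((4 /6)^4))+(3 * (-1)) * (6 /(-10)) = 3749 /380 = 9.87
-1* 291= -291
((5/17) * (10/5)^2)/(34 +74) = 5/459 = 0.01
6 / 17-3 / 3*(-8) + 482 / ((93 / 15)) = 45372 / 527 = 86.09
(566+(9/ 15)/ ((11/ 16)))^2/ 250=486033842/ 378125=1285.38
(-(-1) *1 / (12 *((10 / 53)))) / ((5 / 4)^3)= 424 / 1875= 0.23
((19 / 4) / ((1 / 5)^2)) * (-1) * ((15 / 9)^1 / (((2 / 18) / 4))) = -7125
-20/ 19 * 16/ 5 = -64/ 19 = -3.37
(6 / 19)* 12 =72 / 19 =3.79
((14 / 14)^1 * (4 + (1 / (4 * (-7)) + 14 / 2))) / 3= 307 / 84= 3.65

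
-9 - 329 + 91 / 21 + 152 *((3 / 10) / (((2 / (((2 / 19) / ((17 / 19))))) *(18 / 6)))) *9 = -83033 / 255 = -325.62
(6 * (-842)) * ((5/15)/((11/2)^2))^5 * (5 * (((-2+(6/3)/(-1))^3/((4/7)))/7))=137953280/2100931392681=0.00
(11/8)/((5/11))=3.02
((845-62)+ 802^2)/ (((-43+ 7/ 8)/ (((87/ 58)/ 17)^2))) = -11591766/ 97393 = -119.02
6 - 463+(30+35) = -392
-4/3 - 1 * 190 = -574/3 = -191.33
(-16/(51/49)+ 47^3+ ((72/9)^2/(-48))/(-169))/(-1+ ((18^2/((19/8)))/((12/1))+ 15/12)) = 67998568684/7610577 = 8934.75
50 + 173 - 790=-567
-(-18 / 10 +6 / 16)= 1.42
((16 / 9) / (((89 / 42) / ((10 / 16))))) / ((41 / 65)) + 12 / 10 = 111182 / 54735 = 2.03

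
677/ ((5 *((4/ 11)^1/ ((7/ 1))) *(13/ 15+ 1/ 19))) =2971353/ 1048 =2835.26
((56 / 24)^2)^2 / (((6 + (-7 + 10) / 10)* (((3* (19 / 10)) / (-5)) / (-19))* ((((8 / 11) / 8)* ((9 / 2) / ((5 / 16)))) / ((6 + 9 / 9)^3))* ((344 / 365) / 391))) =115433154615625 / 13541904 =8524145.10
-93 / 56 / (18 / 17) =-527 / 336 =-1.57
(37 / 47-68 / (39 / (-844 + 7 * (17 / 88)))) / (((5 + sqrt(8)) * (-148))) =-296399965 / 101460216 + 59279993 * sqrt(2) / 50730108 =-1.27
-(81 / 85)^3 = -531441 / 614125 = -0.87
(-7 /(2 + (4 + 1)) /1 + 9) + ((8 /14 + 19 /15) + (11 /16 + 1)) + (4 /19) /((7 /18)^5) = 35.19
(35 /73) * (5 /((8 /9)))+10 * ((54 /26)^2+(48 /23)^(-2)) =684020405 /14212224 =48.13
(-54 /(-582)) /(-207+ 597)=0.00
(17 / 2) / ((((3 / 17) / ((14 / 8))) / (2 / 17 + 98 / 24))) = 101983 / 288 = 354.11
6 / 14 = 3 / 7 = 0.43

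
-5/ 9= -0.56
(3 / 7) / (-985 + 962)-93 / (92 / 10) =-3261 / 322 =-10.13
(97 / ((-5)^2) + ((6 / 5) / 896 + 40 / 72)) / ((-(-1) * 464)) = 447239 / 46771200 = 0.01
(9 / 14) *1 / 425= 9 / 5950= 0.00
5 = 5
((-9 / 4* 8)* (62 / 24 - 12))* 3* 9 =9153 / 2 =4576.50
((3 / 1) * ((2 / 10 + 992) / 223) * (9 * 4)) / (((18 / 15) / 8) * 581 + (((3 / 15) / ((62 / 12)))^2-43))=10297845360 / 946179857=10.88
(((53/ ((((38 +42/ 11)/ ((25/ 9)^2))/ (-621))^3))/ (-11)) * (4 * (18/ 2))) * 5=62626953125/ 48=1304728190.10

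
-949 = -949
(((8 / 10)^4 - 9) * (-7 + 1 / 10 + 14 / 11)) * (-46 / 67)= -76438453 / 2303125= -33.19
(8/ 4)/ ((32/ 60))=15/ 4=3.75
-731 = -731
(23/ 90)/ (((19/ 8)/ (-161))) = -14812/ 855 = -17.32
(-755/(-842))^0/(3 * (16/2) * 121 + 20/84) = 21/60989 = 0.00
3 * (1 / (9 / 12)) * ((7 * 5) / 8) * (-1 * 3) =-105 / 2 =-52.50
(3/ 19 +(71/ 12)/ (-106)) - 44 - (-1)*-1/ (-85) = -90154457/ 2054280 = -43.89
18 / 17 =1.06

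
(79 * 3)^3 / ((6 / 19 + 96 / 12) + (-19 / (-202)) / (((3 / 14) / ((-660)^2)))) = 25545829707 / 366936358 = 69.62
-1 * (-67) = 67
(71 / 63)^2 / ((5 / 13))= 65533 / 19845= 3.30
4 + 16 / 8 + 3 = 9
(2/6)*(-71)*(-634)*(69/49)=1035322/49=21129.02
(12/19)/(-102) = -2/323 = -0.01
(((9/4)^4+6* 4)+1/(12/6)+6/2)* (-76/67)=-3857/64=-60.27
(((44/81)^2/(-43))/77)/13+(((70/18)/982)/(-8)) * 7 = -700264021/201688604208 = -0.00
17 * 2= 34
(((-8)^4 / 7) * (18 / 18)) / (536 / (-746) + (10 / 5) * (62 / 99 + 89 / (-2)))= -151252992 / 22867481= -6.61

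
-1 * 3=-3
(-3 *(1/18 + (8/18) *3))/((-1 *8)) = 0.52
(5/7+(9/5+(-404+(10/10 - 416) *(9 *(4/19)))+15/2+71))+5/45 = -13277009/11970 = -1109.19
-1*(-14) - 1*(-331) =345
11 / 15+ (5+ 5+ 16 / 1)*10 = 3911 / 15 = 260.73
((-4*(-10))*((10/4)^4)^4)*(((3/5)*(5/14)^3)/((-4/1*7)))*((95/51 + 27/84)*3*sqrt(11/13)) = -178470611572265625*sqrt(143)/3894775119872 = -547964.40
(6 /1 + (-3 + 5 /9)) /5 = 32 /45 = 0.71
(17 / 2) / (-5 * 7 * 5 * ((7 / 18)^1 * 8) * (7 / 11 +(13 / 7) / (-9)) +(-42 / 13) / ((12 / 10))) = -196911 / 5485970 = -0.04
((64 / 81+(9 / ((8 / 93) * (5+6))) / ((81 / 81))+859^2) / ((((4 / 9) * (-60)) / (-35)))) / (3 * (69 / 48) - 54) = -36817824379 / 1888920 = -19491.47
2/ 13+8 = 106/ 13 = 8.15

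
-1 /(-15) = 1 /15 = 0.07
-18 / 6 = -3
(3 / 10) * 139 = 41.70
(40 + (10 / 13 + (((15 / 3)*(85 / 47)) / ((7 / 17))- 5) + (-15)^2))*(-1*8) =-9673880 / 4277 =-2261.84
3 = 3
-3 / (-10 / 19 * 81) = 19 / 270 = 0.07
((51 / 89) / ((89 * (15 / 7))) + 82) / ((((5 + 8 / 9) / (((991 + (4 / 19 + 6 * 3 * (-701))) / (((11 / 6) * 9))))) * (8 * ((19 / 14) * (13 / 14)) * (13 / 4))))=-32450931431436 / 108360032495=-299.47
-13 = -13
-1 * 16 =-16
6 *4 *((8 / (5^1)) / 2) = 96 / 5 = 19.20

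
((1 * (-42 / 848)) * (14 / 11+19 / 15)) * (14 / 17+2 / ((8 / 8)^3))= -17598 / 49555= -0.36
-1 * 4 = -4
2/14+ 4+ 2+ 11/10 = 507/70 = 7.24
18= 18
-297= -297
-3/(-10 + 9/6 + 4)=2/3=0.67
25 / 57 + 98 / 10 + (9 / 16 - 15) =-19147 / 4560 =-4.20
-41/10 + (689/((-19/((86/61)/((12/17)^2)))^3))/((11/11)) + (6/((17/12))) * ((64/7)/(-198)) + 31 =92910011923230118541/3803272542528560640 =24.43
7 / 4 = 1.75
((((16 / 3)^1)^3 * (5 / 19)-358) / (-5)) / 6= 81587 / 7695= 10.60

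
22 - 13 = 9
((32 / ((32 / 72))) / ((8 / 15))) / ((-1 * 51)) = -45 / 17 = -2.65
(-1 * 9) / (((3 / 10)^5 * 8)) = -12500 / 27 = -462.96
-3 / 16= -0.19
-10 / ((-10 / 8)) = 8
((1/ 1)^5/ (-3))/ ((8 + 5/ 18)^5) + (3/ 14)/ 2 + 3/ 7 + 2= 2.54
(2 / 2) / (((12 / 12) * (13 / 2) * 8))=1 / 52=0.02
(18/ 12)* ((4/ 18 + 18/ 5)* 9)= 258/ 5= 51.60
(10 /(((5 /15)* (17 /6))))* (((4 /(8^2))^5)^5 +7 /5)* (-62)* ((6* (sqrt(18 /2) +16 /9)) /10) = -35485343252188825636097212828110363 /13468787627424937390902471557120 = -2634.64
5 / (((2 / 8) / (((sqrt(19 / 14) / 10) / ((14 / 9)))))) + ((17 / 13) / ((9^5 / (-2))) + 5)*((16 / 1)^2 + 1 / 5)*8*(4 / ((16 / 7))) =9*sqrt(266) / 98 + 22944466678 / 1279395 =17935.34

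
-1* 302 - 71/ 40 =-12151/ 40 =-303.78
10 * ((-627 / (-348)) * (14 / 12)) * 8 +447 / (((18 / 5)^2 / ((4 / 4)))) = 634705 / 3132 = 202.65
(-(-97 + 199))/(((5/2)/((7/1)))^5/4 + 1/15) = -3291482880/2198171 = -1497.37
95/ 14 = 6.79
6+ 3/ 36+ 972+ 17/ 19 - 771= 47419/ 228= 207.98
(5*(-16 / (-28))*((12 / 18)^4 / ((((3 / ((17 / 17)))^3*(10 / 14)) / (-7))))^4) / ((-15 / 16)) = -3454189699072 / 42893985853051875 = -0.00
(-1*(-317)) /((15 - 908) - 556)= -0.22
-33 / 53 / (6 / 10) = -55 / 53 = -1.04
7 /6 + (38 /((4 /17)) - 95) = 203 /3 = 67.67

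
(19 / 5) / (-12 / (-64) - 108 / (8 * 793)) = 22.29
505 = 505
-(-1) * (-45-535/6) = -805/6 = -134.17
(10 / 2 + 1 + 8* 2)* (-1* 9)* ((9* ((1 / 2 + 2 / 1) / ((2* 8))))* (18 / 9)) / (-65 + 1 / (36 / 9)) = 8.60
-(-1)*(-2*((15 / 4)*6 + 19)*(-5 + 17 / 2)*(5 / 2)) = -726.25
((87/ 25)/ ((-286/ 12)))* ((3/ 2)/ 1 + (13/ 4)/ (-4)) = -261/ 2600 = -0.10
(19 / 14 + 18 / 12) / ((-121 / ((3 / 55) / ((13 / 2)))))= -24 / 121121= -0.00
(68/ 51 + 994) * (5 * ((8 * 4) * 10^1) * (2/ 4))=796266.67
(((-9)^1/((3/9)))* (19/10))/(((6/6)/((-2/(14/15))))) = 1539/14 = 109.93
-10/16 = -5/8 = -0.62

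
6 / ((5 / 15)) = 18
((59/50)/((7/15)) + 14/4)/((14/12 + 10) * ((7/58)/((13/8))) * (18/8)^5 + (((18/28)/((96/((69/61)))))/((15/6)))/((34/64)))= 42235002368/335090969433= 0.13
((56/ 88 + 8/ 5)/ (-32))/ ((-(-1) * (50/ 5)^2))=-123/ 176000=-0.00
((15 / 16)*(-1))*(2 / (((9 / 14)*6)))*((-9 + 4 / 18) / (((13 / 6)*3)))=2765 / 4212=0.66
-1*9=-9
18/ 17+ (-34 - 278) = -5286/ 17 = -310.94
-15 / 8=-1.88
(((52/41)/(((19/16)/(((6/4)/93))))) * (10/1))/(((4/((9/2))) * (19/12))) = 56160/458831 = 0.12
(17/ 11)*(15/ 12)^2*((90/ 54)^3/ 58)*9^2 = 159375/ 10208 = 15.61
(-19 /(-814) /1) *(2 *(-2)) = -38 /407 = -0.09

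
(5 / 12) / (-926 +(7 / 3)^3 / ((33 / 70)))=-1485 / 3204224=-0.00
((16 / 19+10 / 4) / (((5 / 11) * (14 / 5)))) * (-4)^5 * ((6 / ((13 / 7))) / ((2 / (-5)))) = 5364480 / 247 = 21718.54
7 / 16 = 0.44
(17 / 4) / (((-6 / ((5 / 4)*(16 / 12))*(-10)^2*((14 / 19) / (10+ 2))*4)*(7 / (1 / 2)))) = -323 / 94080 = -0.00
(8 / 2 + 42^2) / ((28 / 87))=38454 / 7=5493.43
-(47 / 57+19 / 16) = -1835 / 912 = -2.01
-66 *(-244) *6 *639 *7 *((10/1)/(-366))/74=-5904360/37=-159577.30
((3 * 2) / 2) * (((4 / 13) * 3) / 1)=2.77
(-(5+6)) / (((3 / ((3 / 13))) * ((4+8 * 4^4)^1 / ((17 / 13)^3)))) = -54043 / 58607172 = -0.00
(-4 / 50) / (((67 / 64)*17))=-128 / 28475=-0.00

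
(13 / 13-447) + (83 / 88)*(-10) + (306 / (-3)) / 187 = -20063 / 44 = -455.98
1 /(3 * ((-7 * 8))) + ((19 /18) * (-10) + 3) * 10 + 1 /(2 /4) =-37075 /504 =-73.56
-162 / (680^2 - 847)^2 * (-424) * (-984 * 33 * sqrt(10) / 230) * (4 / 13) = -495652608 * sqrt(10) / 35386844650495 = -0.00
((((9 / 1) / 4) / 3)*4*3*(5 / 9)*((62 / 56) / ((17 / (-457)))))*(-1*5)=354175 / 476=744.07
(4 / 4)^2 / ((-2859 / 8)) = -8 / 2859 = -0.00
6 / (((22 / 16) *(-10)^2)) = 0.04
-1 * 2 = -2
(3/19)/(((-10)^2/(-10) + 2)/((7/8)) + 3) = -21/817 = -0.03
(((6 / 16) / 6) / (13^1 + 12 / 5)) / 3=5 / 3696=0.00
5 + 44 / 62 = 177 / 31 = 5.71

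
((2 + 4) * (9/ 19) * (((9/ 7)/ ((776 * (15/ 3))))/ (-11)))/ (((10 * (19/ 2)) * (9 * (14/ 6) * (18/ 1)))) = -9/ 3774832600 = -0.00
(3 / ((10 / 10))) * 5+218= 233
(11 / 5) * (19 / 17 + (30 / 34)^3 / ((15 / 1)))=62876 / 24565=2.56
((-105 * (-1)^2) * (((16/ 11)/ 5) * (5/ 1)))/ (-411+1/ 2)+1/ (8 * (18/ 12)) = 49351/ 108372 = 0.46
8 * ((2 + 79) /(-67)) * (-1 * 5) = 3240 /67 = 48.36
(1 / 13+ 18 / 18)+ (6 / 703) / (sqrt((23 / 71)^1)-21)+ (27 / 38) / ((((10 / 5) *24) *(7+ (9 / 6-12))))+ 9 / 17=109001954933 / 68053965616-3 *sqrt(1633) / 10997732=1.60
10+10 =20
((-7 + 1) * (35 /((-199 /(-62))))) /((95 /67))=-46.14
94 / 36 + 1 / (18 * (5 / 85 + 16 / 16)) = 863 / 324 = 2.66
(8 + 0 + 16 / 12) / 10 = 14 / 15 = 0.93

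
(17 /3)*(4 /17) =4 /3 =1.33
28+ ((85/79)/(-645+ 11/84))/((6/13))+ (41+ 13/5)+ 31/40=2477620469/34234808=72.37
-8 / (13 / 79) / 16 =-79 / 26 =-3.04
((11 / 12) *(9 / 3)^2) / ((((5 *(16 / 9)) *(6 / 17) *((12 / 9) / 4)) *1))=5049 / 640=7.89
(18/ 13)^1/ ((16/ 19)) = 171/ 104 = 1.64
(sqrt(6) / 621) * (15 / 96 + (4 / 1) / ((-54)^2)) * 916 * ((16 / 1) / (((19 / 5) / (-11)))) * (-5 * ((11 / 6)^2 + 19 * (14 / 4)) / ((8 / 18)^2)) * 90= 2911855368125 * sqrt(6) / 1699056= 4197954.54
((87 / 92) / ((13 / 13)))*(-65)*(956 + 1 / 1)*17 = -92001195 / 92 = -1000012.99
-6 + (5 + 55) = 54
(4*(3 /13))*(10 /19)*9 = 1080 /247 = 4.37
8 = 8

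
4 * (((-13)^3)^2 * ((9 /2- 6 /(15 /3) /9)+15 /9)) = 1747304858 /15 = 116486990.53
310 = 310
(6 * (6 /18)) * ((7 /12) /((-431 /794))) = -2779 /1293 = -2.15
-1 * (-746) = 746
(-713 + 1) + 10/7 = -4974/7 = -710.57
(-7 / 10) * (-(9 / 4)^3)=5103 / 640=7.97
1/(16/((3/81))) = 1/432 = 0.00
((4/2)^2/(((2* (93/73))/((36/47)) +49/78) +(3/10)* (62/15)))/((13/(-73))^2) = 9725425/400543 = 24.28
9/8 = 1.12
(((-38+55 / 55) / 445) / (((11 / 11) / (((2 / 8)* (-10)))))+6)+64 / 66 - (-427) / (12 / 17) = 2396961 / 3916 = 612.09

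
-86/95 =-0.91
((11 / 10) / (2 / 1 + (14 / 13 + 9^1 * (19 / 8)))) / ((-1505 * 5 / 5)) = -0.00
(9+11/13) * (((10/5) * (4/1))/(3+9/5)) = 640/39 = 16.41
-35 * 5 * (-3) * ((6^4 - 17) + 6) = 674625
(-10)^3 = -1000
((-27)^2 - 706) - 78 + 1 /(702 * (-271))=-10463311 /190242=-55.00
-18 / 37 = -0.49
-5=-5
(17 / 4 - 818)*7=-22785 / 4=-5696.25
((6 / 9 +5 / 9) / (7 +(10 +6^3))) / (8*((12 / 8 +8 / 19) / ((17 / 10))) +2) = 3553 / 7477902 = 0.00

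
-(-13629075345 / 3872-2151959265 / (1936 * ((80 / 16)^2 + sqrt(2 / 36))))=155250231894405 / 43556128-6455877795 * sqrt(2) / 21778064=3563952.51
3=3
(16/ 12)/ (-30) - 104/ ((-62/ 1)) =2278/ 1395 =1.63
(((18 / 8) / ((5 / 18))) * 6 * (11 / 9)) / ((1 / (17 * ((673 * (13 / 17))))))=2598453 / 5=519690.60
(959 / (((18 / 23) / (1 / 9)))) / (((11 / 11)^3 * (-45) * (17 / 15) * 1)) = -22057 / 8262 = -2.67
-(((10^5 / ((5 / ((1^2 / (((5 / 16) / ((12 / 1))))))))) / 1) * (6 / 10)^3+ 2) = -165890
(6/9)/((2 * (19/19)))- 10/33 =0.03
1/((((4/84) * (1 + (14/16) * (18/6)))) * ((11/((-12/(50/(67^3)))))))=-303169104/7975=-38014.93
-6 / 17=-0.35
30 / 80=3 / 8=0.38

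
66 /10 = 33 /5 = 6.60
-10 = -10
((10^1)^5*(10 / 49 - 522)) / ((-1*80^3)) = 19975 / 196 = 101.91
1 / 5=0.20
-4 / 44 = -1 / 11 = -0.09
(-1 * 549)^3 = -165469149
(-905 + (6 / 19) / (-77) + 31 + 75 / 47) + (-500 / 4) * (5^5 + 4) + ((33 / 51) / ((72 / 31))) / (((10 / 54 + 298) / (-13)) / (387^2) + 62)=-11947690020023029199821 / 30479002927780792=-391997.40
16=16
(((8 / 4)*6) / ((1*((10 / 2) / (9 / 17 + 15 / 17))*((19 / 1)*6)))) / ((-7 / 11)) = -528 / 11305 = -0.05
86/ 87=0.99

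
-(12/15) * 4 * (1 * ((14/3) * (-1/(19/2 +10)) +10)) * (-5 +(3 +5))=-18272/195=-93.70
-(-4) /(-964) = -1 /241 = -0.00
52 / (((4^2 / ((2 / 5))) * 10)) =13 / 100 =0.13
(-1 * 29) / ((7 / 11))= -319 / 7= -45.57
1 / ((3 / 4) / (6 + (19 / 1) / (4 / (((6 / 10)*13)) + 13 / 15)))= 7092 / 269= 26.36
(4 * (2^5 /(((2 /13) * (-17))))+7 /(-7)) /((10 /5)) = -849 /34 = -24.97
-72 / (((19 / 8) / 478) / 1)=-275328 / 19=-14490.95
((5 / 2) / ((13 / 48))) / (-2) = -60 / 13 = -4.62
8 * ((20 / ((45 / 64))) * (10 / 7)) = 20480 / 63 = 325.08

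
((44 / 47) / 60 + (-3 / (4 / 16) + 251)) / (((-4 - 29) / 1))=-168506 / 23265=-7.24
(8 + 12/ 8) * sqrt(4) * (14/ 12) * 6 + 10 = 143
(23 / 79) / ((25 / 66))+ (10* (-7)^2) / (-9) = -954088 / 17775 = -53.68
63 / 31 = 2.03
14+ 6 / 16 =115 / 8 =14.38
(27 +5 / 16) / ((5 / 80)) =437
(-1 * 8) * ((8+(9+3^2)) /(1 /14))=-2912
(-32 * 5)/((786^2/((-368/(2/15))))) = 36800/51483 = 0.71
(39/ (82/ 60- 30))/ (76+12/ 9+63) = -3510/ 361639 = -0.01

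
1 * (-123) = -123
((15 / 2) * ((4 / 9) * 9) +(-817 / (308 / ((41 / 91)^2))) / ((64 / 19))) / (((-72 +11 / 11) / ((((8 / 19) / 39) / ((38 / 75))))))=-121773949925 / 13597603923904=-0.01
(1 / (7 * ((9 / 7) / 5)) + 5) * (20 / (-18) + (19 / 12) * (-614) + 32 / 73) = -31957775 / 5913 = -5404.66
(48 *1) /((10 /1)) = 24 /5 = 4.80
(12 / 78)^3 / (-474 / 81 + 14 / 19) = -0.00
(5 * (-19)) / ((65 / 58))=-1102 / 13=-84.77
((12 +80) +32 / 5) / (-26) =-246 / 65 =-3.78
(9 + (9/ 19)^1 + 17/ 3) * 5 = 4315/ 57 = 75.70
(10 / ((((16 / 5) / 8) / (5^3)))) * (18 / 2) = 28125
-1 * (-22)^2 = -484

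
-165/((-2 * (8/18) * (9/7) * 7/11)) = 1815/8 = 226.88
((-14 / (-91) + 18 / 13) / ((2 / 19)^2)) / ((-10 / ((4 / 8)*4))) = -361 / 13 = -27.77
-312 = -312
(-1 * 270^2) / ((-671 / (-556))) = -40532400 / 671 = -60405.96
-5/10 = -1/2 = -0.50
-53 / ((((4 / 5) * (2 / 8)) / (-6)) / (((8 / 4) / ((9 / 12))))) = 4240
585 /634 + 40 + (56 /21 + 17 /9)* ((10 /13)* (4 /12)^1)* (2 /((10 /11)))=9678563 /222534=43.49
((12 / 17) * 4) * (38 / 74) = 912 / 629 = 1.45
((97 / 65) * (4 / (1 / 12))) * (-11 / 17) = -51216 / 1105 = -46.35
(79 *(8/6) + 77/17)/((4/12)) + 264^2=1190435/17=70025.59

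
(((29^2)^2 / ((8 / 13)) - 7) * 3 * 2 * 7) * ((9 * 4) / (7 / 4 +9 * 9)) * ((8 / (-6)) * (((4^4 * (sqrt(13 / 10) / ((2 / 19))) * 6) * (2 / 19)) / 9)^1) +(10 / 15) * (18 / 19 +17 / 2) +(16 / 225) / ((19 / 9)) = 9023 / 1425 - 790882455552 * sqrt(130) / 1655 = -5448608694.35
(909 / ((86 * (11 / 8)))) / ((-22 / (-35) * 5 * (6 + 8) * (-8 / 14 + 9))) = 6363 / 306977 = 0.02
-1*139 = -139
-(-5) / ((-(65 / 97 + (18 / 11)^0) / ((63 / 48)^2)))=-23765 / 4608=-5.16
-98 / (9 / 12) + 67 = -191 / 3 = -63.67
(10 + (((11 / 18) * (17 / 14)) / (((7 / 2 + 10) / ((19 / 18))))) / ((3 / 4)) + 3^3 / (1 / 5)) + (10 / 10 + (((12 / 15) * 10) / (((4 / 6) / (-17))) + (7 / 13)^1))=-34261280 / 597051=-57.38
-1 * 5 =-5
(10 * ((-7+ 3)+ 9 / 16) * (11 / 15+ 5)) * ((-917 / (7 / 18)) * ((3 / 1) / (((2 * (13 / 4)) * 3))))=929445 / 13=71495.77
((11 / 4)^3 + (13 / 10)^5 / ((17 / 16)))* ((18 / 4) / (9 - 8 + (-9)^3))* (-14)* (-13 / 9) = -82590751 / 27200000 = -3.04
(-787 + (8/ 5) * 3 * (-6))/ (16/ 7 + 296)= -28553/ 10440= -2.73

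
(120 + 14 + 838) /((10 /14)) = 6804 /5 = 1360.80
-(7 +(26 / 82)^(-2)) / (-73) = 2864 / 12337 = 0.23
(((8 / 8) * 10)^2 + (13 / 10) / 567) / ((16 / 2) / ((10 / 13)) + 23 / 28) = 1134026 / 127251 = 8.91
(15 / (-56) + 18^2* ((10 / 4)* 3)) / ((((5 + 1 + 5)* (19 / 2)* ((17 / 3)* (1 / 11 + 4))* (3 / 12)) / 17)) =9071 / 133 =68.20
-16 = -16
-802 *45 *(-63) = 2273670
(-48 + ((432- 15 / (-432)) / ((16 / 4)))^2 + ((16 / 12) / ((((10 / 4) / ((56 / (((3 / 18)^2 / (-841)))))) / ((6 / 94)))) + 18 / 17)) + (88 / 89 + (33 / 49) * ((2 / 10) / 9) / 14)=-1865199936131328611 / 40461863178240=-46097.73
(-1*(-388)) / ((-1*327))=-388 / 327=-1.19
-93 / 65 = -1.43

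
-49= -49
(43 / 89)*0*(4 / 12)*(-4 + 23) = 0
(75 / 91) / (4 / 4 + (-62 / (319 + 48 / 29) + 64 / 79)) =3673105 / 7205471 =0.51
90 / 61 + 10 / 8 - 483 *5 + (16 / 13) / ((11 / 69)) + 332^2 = 3762036099 / 34892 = 107819.45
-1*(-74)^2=-5476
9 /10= 0.90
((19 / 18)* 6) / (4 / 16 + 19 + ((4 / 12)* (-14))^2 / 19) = 0.31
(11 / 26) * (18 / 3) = 33 / 13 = 2.54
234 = 234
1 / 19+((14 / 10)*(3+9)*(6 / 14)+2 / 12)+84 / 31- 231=-3902791 / 17670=-220.87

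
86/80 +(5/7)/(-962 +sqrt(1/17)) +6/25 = 28947265027/22025565800 -5 * sqrt(17)/110127829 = 1.31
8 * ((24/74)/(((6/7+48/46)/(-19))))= -48944/1887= -25.94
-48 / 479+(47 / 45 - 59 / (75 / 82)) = -6850441 / 107775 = -63.56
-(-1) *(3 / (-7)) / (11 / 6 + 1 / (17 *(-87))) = -2958 / 12649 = -0.23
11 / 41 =0.27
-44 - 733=-777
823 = 823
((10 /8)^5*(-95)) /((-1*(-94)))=-3.08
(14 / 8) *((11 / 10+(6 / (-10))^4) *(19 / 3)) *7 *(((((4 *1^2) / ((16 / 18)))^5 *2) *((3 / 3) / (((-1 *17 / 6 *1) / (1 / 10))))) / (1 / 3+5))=-253487968209 / 108800000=-2329.85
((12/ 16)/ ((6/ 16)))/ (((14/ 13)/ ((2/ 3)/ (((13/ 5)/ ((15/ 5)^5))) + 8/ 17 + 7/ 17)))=1995/ 17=117.35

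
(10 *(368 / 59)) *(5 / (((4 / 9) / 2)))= 82800 / 59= 1403.39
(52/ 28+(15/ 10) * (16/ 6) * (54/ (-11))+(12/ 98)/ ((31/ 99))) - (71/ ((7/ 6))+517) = -9945954/ 16709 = -595.25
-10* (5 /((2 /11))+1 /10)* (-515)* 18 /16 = 319815 /2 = 159907.50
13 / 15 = 0.87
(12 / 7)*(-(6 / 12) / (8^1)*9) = -0.96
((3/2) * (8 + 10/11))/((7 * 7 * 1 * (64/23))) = 69/704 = 0.10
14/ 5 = 2.80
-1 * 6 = -6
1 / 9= 0.11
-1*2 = -2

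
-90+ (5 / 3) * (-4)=-290 / 3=-96.67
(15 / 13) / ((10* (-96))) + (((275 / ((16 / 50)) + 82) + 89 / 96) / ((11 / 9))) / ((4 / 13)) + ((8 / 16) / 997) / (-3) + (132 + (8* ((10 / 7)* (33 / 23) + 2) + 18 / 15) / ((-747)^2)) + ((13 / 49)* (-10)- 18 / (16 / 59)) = 147393765386477967151 / 57382080373537920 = 2568.64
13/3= 4.33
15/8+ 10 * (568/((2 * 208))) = 1615/104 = 15.53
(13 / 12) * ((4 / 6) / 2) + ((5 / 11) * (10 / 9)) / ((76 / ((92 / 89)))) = 246413 / 669636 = 0.37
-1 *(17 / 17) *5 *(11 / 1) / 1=-55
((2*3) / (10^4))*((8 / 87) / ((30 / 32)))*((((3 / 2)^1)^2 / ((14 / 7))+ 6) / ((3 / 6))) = 76 / 90625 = 0.00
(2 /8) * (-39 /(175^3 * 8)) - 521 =-89351500039 /171500000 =-521.00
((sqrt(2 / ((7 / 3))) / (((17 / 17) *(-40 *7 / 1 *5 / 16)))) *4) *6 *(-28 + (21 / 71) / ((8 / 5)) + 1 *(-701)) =2483802 *sqrt(42) / 86975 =185.07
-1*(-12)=12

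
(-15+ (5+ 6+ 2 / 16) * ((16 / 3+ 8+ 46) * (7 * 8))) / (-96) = -110849 / 288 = -384.89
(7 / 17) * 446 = 3122 / 17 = 183.65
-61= -61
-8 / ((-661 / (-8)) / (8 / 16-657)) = 42016 / 661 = 63.56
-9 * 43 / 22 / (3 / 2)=-129 / 11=-11.73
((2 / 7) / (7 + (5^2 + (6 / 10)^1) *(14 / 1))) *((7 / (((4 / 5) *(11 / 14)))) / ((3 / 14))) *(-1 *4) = -1400 / 8613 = -0.16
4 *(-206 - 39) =-980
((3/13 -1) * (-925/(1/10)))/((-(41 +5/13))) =-46250/269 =-171.93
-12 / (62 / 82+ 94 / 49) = -8036 / 1791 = -4.49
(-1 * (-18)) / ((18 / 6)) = 6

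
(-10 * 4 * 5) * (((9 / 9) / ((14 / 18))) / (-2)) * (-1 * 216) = -194400 / 7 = -27771.43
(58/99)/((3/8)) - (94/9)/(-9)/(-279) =387334/248589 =1.56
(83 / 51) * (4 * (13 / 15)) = 5.64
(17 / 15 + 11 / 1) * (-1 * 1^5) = -182 / 15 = -12.13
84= 84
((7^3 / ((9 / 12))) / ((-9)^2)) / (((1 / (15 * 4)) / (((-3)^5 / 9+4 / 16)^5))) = -24053762181505 / 5184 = -4640000420.82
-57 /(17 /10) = -570 /17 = -33.53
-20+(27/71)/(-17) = -20.02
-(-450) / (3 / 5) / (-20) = -75 / 2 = -37.50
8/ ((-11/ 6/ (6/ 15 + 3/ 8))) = -186/ 55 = -3.38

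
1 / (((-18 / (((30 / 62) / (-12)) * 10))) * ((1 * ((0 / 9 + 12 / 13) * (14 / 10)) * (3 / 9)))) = 1625 / 31248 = 0.05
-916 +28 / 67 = -61344 / 67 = -915.58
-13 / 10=-1.30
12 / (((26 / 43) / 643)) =165894 / 13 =12761.08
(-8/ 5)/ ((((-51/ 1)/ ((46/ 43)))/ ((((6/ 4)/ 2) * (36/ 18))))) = 184/ 3655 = 0.05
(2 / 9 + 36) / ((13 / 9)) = 326 / 13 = 25.08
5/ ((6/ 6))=5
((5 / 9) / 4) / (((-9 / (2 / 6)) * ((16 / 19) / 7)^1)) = -665 / 15552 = -0.04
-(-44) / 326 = 22 / 163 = 0.13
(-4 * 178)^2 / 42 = 253472 / 21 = 12070.10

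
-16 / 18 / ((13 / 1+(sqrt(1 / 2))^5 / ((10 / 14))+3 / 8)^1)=-171200 / 2575143+2240 * sqrt(2) / 2575143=-0.07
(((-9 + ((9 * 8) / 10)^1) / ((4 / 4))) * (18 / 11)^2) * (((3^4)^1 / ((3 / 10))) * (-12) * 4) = 7558272 / 121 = 62465.06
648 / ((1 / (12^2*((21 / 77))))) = 279936 / 11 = 25448.73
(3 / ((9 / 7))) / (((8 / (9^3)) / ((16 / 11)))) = 3402 / 11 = 309.27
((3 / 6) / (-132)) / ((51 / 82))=-41 / 6732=-0.01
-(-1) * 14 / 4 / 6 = 7 / 12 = 0.58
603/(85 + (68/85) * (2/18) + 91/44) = 1193940/172571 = 6.92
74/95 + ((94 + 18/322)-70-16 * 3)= -354311/15295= -23.17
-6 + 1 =-5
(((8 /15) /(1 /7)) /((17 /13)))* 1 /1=728 /255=2.85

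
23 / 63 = 0.37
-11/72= -0.15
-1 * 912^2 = -831744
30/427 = 0.07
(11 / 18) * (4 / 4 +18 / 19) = 407 / 342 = 1.19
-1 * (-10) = 10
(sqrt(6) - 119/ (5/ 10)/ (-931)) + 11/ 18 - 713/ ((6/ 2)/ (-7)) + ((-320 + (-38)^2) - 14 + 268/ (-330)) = 2776.17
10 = 10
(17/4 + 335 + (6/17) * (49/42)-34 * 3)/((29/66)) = 533313/986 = 540.89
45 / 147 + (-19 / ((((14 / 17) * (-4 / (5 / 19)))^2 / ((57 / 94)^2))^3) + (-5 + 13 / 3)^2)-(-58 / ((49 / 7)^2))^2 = -124564971310601503571627 / 191486337703769825869824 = -0.65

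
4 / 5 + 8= 44 / 5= 8.80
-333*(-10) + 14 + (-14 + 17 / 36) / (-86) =3344.16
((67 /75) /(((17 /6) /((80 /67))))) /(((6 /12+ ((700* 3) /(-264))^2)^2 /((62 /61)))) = 464763904 /4940121207465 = 0.00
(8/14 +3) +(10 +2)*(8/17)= 1097/119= 9.22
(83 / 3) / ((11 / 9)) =249 / 11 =22.64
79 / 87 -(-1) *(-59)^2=302926 / 87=3481.91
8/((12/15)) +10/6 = 35/3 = 11.67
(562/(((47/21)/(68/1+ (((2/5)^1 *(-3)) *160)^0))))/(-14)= -1237.60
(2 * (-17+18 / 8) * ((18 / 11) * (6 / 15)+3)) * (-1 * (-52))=-308334 / 55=-5606.07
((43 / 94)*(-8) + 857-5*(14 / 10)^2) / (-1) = -843.54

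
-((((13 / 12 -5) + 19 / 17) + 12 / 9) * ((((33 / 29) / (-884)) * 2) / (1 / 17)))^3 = -16194277 / 61349456384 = -0.00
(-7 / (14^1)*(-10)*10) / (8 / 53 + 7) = 2650 / 379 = 6.99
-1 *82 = -82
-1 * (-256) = 256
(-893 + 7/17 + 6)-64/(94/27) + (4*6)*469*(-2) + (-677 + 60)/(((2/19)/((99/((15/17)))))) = -5441807397/7990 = -681077.27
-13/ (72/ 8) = -1.44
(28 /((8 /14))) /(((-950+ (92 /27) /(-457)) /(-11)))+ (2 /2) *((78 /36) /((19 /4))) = 683866789 /668162094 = 1.02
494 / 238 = 2.08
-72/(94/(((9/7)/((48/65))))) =-1.33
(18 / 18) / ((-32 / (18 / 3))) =-3 / 16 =-0.19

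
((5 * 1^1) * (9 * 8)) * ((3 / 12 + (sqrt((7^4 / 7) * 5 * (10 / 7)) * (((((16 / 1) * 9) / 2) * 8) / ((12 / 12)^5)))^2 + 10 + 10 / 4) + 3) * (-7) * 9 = -18435465573210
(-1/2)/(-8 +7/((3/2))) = 3/20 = 0.15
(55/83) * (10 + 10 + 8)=18.55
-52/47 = -1.11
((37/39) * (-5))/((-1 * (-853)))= -185/33267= -0.01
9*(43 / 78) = 129 / 26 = 4.96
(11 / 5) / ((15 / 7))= 77 / 75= 1.03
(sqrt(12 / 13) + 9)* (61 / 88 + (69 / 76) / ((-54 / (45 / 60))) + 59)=1197431* sqrt(39) / 130416 + 3592293 / 6688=594.46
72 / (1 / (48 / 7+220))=114336 / 7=16333.71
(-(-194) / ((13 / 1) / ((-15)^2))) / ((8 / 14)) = 152775 / 26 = 5875.96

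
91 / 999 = 0.09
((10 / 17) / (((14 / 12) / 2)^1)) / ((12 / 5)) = 50 / 119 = 0.42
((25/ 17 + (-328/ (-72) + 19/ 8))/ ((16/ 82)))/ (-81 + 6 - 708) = -421603/ 7667136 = -0.05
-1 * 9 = -9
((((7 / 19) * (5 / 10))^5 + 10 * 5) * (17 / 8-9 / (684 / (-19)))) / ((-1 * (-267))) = 3961775207 / 8907700992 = 0.44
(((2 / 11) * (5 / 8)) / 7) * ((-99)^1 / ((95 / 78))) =-351 / 266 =-1.32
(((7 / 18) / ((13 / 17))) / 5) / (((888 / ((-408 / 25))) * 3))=-2023 / 3246750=-0.00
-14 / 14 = -1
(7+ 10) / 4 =17 / 4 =4.25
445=445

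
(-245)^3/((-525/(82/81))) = 6890870/243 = 28357.49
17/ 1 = 17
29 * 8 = 232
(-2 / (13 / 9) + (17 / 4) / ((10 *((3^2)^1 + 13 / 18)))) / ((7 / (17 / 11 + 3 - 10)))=183033 / 175175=1.04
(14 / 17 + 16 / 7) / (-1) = -3.11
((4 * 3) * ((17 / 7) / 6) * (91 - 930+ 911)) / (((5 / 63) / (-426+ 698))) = 5992704 / 5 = 1198540.80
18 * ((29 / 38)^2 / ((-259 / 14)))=-0.57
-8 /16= -1 /2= -0.50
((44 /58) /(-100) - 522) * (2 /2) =-756911 /1450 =-522.01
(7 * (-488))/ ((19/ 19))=-3416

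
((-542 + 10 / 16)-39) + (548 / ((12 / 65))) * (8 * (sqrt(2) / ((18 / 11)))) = -4643 / 8 + 391820 * sqrt(2) / 27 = 19942.48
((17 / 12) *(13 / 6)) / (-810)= -221 / 58320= -0.00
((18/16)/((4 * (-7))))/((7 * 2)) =-9/3136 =-0.00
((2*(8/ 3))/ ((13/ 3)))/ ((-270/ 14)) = -112/ 1755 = -0.06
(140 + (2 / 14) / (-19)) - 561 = -55994 / 133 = -421.01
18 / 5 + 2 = 5.60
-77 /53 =-1.45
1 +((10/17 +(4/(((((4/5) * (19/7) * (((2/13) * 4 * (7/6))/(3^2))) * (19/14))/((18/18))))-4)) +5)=240613/12274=19.60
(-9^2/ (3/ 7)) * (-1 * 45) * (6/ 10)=5103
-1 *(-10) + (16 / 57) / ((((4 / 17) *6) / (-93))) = -8.49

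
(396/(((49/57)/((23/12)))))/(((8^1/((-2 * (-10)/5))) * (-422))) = -1.05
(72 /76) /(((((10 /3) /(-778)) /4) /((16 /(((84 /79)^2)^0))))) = -1344384 /95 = -14151.41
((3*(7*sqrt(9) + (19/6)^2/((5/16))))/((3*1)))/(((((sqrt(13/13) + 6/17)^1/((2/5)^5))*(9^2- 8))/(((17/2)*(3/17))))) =649808/78703125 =0.01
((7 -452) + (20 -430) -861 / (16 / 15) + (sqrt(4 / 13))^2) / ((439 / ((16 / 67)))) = -345671 / 382369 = -0.90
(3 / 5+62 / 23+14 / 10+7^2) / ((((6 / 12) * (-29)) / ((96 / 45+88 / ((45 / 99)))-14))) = -46436 / 69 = -672.99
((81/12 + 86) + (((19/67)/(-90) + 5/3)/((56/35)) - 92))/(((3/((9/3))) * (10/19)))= 328073/96480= 3.40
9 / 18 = 1 / 2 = 0.50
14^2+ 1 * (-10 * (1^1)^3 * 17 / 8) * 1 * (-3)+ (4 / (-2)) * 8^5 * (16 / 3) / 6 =-2087801 / 36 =-57994.47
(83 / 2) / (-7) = -83 / 14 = -5.93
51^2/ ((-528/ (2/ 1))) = -867/ 88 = -9.85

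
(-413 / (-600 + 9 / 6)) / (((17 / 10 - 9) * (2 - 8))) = 590 / 37449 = 0.02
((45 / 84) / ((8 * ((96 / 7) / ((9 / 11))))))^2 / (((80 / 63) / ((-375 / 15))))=-637875 / 2030043136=-0.00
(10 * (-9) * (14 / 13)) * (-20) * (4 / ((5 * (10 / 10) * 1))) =20160 / 13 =1550.77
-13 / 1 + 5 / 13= -164 / 13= -12.62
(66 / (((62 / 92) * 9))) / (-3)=-1012 / 279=-3.63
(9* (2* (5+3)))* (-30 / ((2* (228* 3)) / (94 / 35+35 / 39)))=-19564 / 1729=-11.32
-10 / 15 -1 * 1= -5 / 3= -1.67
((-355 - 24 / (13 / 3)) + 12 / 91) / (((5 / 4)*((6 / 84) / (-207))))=54311832 / 65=835566.65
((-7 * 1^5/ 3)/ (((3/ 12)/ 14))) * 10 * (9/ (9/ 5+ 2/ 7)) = -411600/ 73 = -5638.36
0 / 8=0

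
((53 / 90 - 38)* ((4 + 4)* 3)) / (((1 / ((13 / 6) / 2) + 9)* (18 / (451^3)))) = -8030564784242 / 17415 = -461129186.58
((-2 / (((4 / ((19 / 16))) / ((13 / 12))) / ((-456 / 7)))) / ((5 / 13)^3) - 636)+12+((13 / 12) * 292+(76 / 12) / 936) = 2107152121 / 4914000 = 428.81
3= 3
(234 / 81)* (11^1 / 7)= 286 / 63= 4.54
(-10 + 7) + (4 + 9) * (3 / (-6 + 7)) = 36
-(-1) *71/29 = 71/29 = 2.45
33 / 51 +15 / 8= 343 / 136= 2.52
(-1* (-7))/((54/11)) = 77/54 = 1.43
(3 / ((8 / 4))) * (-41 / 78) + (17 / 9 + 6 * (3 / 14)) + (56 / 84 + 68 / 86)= 541427 / 140868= 3.84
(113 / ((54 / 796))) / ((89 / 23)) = 1034402 / 2403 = 430.46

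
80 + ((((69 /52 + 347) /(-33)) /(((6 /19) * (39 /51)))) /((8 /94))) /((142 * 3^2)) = 54463504627 /684230976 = 79.60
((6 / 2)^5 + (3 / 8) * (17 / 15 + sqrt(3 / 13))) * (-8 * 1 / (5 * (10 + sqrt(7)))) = -19474 / 465- 2 * sqrt(39) / 403 + sqrt(273) / 2015 + 9737 * sqrt(7) / 2325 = -30.82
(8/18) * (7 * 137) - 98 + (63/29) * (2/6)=85855/261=328.95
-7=-7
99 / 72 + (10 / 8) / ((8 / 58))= 10.44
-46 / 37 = -1.24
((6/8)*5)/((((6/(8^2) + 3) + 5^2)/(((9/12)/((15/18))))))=0.12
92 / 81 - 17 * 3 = -4039 / 81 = -49.86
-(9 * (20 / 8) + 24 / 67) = -3063 / 134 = -22.86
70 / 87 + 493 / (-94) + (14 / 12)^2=-151079 / 49068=-3.08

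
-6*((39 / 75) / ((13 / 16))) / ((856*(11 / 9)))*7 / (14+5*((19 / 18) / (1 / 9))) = -504 / 1206425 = -0.00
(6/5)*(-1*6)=-36/5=-7.20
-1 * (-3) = 3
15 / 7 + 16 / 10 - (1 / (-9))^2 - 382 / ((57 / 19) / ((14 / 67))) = -4345268 / 189945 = -22.88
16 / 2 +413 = 421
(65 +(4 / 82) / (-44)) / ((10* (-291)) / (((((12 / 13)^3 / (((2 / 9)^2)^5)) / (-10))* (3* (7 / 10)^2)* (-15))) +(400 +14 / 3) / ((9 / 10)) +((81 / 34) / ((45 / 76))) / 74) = 2551757088264966723645 / 17653886972154912475898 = 0.14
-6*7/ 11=-42/ 11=-3.82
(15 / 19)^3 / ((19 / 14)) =47250 / 130321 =0.36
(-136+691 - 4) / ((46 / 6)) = 1653 / 23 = 71.87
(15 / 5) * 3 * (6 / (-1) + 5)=-9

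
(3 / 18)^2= 1 / 36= 0.03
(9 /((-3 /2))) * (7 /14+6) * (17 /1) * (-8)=5304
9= 9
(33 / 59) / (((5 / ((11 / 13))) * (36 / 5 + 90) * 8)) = 121 / 994032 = 0.00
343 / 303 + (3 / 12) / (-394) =540265 / 477528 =1.13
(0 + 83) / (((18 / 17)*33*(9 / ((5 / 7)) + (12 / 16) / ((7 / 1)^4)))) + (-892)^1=-160262891798 / 179704899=-891.81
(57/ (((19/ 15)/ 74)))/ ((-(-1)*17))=3330/ 17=195.88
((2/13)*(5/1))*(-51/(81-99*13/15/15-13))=-4250/6747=-0.63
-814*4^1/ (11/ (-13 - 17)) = 8880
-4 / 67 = -0.06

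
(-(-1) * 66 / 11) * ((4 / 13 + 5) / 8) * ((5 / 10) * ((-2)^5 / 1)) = -828 / 13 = -63.69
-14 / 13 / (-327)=14 / 4251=0.00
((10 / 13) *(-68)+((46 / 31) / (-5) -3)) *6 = -333.63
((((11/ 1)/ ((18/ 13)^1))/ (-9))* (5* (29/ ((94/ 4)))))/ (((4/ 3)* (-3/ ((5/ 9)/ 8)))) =103675/ 1096416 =0.09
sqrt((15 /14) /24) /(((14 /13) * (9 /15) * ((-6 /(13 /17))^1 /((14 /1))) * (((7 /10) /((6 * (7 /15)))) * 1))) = -845 * sqrt(35) /2142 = -2.33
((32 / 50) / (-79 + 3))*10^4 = -1600 / 19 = -84.21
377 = 377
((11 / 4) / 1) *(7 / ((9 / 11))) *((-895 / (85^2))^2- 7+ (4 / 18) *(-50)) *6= -2554.52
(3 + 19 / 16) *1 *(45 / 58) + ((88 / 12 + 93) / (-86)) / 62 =278771 / 86304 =3.23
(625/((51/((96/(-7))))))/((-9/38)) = 760000/1071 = 709.62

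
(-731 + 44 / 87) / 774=-63553 / 67338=-0.94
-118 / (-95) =118 / 95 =1.24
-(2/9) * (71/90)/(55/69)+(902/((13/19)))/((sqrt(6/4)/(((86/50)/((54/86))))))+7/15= 2948.77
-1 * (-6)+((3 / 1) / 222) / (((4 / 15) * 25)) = 8883 / 1480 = 6.00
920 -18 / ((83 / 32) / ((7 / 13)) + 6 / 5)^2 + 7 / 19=793727729127 / 862868299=919.87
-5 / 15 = -1 / 3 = -0.33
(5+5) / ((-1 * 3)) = -10 / 3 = -3.33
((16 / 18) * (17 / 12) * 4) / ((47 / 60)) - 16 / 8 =1874 / 423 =4.43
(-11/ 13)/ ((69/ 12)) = -44/ 299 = -0.15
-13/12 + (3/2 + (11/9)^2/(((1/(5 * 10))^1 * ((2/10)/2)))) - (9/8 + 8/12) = 745.54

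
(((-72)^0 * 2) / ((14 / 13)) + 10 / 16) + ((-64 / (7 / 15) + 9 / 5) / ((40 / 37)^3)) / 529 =2701296739 / 1184960000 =2.28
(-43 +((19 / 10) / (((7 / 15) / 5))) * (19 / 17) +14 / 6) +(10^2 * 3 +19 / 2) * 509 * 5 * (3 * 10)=16872039259 / 714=23630307.09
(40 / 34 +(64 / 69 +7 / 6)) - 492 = -1146559 / 2346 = -488.73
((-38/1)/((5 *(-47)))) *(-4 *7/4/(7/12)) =-1.94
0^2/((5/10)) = 0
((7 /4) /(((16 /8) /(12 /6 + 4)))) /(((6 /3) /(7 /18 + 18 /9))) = 301 /48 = 6.27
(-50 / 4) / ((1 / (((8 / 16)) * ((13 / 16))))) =-325 / 64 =-5.08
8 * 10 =80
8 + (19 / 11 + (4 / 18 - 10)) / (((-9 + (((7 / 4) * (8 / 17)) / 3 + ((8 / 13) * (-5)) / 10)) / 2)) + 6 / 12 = 4064377 / 395274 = 10.28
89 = 89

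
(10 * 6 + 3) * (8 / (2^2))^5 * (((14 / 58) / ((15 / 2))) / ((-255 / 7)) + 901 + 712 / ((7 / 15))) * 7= 34245779.53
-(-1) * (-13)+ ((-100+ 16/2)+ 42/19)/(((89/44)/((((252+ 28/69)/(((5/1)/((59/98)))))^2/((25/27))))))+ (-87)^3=-19253318158678172/27395256875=-702797.50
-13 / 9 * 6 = -26 / 3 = -8.67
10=10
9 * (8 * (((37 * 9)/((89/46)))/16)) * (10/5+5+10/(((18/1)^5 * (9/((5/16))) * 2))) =1620886568219/298971648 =5421.54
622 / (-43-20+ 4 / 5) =-10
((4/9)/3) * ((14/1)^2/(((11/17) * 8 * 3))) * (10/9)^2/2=83300/72171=1.15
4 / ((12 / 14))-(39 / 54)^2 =1343 / 324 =4.15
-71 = -71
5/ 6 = 0.83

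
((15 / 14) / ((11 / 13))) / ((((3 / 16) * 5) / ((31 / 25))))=3224 / 1925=1.67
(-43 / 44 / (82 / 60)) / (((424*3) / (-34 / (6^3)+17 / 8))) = -91375 / 82608768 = -0.00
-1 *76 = -76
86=86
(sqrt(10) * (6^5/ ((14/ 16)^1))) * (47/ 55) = 2923776 * sqrt(10)/ 385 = 24015.04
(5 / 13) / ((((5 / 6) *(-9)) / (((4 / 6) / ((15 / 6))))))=-8 / 585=-0.01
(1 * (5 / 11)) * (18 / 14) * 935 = 3825 / 7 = 546.43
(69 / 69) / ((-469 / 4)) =-4 / 469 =-0.01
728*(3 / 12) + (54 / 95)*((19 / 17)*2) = 183.27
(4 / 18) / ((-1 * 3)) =-2 / 27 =-0.07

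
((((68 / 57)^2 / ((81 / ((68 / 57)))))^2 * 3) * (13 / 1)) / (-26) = -49433741312 / 75006330133563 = -0.00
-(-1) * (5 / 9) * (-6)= -10 / 3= -3.33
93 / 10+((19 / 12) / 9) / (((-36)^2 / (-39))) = 2168269 / 233280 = 9.29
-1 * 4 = -4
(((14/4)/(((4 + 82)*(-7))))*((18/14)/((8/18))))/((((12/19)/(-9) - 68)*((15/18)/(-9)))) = -124659/46715200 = -0.00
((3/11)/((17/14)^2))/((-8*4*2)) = -147/50864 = -0.00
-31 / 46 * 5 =-155 / 46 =-3.37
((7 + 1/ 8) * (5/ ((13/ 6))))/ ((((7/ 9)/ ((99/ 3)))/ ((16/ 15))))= 67716/ 91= 744.13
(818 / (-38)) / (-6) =3.59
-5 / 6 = -0.83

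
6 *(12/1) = 72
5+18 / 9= 7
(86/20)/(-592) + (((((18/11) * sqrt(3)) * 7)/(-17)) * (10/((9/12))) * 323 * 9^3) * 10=-232696800 * sqrt(3)/11 -43/5920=-36640243.68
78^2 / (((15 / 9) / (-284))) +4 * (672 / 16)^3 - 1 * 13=-3701873 / 5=-740374.60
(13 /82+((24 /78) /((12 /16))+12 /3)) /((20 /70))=102277 /6396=15.99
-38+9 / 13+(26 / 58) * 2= -36.41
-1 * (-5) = 5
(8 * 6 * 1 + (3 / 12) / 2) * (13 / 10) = 1001 / 16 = 62.56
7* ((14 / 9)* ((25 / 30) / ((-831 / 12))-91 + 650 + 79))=51956464 / 7479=6946.98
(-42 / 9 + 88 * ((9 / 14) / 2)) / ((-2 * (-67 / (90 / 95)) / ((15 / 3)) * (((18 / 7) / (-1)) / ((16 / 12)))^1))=-4960 / 11457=-0.43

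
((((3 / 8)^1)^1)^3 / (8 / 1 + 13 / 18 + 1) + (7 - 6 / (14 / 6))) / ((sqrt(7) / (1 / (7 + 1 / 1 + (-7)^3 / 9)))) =-6597 * sqrt(7) / 313600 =-0.06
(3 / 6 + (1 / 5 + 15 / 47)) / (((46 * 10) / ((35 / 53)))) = 3353 / 2291720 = 0.00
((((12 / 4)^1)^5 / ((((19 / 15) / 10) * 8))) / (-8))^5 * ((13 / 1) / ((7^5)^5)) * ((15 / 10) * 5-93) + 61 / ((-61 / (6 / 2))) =-35185728409048548292277601716244699 / 11728576136427931665313477697732608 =-3.00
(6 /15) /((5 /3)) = 0.24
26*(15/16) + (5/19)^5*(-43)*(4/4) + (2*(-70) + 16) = -1974525903/19808792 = -99.68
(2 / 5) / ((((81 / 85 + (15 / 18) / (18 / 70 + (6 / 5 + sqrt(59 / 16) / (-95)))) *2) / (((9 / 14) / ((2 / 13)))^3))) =95419371248670573 / 9971625557195456-659584273725 *sqrt(59) / 101751281195872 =9.52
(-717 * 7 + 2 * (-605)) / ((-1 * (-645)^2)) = 6229 / 416025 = 0.01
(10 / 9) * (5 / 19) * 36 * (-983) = -196600 / 19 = -10347.37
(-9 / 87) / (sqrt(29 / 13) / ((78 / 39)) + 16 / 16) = -156 / 667 + 6*sqrt(377) / 667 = -0.06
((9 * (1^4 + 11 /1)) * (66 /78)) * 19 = 1736.31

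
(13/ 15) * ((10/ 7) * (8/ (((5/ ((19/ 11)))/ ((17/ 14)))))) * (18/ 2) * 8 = 806208/ 2695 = 299.15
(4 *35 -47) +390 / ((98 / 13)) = 7092 / 49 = 144.73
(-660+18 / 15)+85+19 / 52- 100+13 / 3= -521899 / 780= -669.10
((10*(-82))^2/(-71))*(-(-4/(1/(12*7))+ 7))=-3115769.01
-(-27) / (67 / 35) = 945 / 67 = 14.10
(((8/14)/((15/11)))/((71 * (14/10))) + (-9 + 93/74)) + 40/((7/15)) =60223255/772338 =77.98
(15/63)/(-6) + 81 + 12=11713/126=92.96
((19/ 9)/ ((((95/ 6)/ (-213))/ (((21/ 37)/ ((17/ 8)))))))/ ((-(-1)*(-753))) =7952/ 789395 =0.01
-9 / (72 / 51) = -51 / 8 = -6.38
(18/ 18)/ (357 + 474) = 1/ 831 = 0.00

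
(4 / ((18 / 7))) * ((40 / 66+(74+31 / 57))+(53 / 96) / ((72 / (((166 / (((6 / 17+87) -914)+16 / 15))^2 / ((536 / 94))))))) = 83577049014833542063 / 714945057645988224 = 116.90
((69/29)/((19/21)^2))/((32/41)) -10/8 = 2.47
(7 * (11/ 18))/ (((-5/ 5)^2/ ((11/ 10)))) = 847/ 180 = 4.71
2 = 2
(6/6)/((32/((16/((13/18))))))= 9/13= 0.69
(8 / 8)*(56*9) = 504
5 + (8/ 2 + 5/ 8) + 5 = 117/ 8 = 14.62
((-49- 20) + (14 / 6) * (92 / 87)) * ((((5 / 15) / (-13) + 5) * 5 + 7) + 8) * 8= -216020600 / 10179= -21222.18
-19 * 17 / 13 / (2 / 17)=-5491 / 26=-211.19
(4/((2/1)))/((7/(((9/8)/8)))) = 9/224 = 0.04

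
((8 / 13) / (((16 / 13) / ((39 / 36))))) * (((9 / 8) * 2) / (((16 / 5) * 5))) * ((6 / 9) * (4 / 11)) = 13 / 704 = 0.02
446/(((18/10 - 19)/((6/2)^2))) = -10035/43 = -233.37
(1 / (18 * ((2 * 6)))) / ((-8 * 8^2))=-1 / 110592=-0.00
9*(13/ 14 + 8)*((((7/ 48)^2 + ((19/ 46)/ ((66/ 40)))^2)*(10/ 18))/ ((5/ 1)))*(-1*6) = -1547255125/ 344112384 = -4.50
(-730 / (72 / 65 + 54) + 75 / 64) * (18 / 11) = -125825 / 6368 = -19.76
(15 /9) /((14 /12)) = 10 /7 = 1.43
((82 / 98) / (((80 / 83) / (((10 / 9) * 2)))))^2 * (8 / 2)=11580409 / 777924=14.89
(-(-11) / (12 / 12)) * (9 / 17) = 99 / 17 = 5.82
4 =4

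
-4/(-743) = 4/743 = 0.01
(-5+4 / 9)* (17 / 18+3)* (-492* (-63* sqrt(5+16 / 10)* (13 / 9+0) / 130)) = -835457* sqrt(165) / 675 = -15898.73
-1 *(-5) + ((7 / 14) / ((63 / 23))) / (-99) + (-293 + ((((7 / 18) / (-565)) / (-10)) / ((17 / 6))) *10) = -34506269569 / 119812770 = -288.00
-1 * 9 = -9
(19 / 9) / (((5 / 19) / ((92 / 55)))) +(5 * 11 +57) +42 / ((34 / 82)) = 226.71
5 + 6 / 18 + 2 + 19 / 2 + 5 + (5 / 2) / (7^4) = 157273 / 7203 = 21.83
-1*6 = -6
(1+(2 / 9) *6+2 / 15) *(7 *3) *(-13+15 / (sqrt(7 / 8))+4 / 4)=209.05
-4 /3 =-1.33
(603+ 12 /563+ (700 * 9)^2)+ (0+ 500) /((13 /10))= 290498338513 /7319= 39690987.64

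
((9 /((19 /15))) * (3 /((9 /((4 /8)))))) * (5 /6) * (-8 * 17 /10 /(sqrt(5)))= -51 * sqrt(5) /19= -6.00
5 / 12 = 0.42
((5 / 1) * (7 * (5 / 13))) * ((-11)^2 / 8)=21175 / 104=203.61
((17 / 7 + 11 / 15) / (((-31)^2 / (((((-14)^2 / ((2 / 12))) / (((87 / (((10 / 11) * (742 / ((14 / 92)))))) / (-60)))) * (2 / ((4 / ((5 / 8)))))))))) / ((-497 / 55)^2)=-44517880000 / 983413403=-45.27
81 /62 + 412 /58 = 15121 /1798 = 8.41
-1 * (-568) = 568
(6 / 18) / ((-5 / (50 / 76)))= -5 / 114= -0.04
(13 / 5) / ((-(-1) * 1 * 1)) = 13 / 5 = 2.60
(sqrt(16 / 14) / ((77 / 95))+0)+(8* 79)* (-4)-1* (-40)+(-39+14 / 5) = -12621 / 5+190* sqrt(14) / 539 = -2522.88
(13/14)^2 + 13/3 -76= -41633/588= -70.80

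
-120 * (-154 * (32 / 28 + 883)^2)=101121823440 / 7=14445974777.14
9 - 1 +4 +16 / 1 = 28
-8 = -8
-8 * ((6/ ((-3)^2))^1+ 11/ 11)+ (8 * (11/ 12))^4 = 2878.72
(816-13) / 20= 803 / 20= 40.15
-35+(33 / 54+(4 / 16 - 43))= -77.14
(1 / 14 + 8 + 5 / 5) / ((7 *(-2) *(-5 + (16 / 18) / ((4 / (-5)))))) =1143 / 10780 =0.11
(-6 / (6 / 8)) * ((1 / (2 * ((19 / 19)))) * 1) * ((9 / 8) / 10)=-0.45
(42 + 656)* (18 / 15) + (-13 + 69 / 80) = 66037 / 80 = 825.46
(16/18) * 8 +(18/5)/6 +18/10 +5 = 653/45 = 14.51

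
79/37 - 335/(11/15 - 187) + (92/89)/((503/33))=18518400925/4627922926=4.00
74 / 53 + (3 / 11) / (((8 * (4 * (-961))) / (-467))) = 25106381 / 17928416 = 1.40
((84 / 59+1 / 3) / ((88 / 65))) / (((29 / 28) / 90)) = 2122575 / 18821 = 112.78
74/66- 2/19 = 637/627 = 1.02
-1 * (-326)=326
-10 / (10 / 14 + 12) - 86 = -7724 / 89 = -86.79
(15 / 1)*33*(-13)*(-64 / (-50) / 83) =-41184 / 415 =-99.24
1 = 1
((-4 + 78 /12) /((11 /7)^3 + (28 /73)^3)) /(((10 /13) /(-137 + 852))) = 95404474165 /161634204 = 590.25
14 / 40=7 / 20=0.35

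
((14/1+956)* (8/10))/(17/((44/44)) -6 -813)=-388/401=-0.97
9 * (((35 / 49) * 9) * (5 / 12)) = 675 / 28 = 24.11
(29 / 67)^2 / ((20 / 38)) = 15979 / 44890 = 0.36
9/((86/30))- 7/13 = 2.60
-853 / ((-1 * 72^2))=853 / 5184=0.16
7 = 7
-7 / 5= -1.40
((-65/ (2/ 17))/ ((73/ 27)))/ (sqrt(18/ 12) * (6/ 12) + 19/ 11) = -4988412/ 36865 + 722007 * sqrt(6)/ 36865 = -87.34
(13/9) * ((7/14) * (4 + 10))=10.11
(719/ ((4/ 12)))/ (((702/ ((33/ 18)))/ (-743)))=-5876387/ 1404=-4185.46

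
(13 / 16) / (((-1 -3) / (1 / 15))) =-13 / 960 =-0.01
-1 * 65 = -65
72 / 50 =36 / 25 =1.44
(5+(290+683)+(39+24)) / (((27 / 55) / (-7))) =-14843.89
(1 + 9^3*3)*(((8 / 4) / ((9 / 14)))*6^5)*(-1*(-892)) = 47215429632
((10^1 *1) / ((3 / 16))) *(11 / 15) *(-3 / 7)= -352 / 21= -16.76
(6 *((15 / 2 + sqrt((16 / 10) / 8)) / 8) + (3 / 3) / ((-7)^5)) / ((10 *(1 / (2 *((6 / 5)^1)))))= 9 *sqrt(5) / 250 + 2268921 / 1680700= 1.43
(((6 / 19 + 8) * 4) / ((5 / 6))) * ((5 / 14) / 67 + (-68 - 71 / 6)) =-141969952 / 44555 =-3186.40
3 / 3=1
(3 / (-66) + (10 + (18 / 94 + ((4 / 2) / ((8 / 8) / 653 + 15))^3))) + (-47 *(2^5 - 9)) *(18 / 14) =-586721955898011541 / 425250590628248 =-1379.71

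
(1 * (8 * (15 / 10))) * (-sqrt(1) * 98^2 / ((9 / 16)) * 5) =-3073280 / 3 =-1024426.67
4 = 4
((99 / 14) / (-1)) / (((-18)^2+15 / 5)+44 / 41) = -4059 / 188314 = -0.02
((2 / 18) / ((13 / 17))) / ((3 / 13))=17 / 27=0.63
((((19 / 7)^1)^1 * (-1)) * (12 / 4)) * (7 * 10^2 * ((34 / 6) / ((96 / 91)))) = -734825 / 24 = -30617.71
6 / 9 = 2 / 3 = 0.67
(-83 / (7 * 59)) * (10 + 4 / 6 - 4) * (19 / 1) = -31540 / 1239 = -25.46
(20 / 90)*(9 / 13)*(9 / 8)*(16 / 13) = 36 / 169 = 0.21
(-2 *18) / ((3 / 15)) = -180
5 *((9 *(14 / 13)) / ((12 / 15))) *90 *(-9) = -49067.31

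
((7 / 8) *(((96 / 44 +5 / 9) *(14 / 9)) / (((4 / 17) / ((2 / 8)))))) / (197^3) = 225743 / 435969749952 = 0.00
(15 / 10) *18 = 27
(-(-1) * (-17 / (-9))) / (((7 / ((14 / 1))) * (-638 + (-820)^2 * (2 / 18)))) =17 / 333329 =0.00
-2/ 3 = -0.67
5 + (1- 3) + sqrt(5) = sqrt(5) + 3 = 5.24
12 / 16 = 3 / 4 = 0.75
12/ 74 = 6/ 37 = 0.16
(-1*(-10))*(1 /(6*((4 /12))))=5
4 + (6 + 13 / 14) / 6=433 / 84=5.15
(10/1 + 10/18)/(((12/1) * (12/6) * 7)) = 95/1512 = 0.06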